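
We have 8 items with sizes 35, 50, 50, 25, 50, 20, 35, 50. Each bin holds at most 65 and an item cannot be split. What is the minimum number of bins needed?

Total = 50 + 50 + 50 + 50 + 35 + 35 + 25 + 20 = 315.
Lower bound: ⌈315/65⌉ = 5 bins.
Also, 6 items each exceed 65/2, and no two of those can share a bin, so at least 6 bins are needed.
A packing using 6 bins:
  bin 1: 50 = 50
  bin 2: 50 = 50
  bin 3: 50 = 50
  bin 4: 50 = 50
  bin 5: 35 + 25 = 60
  bin 6: 35 + 20 = 55
This matches the lower bound, so 6 is optimal.

6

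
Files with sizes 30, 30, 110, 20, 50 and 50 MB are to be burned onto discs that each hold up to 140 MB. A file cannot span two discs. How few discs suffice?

Total = 110 + 50 + 50 + 30 + 30 + 20 = 290 MB.
Lower bound: ⌈290/140⌉ = 3 discs.
A packing using 3 discs:
  disc 1: 110 + 30 = 140
  disc 2: 50 + 50 + 30 = 130
  disc 3: 20 = 20
This matches the lower bound, so 3 is optimal.

3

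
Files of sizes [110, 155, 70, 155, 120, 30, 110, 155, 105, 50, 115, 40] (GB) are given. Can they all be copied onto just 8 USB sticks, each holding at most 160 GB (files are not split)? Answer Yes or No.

Total = 1215 GB; ⌈1215/160⌉ = 8.
The bound of 8 does not rule out 8, but exhaustive search shows no assignment into 8 USB sticks of capacity 160 GB exists — the minimum is 9.

No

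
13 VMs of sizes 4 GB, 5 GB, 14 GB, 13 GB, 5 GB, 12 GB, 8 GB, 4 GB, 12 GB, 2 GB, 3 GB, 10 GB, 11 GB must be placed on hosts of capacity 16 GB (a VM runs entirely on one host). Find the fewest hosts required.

Total = 14 + 13 + 12 + 12 + 11 + 10 + 8 + 5 + 5 + 4 + 4 + 3 + 2 = 103 GB.
Lower bound: ⌈103/16⌉ = 7 hosts.
A packing using 7 hosts:
  host 1: 14 + 2 = 16
  host 2: 13 + 3 = 16
  host 3: 12 + 4 = 16
  host 4: 12 + 4 = 16
  host 5: 11 + 5 = 16
  host 6: 10 + 5 = 15
  host 7: 8 = 8
This matches the lower bound, so 7 is optimal.

7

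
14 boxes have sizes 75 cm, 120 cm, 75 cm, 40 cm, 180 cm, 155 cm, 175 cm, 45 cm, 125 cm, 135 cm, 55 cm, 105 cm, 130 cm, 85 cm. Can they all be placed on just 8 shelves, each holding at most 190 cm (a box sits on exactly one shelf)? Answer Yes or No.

No

Total = 1500 cm; ⌈1500/190⌉ = 8.
The bound of 8 does not rule out 8, but exhaustive search shows no assignment into 8 shelves of capacity 190 cm exists — the minimum is 9.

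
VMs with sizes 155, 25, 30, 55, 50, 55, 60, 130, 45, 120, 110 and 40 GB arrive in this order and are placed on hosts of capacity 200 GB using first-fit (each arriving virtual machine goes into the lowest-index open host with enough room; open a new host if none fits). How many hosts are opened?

  155 → host 1 (new)  [load 155/200]
  25 → host 1  [load 180/200]
  30 → host 2 (new)  [load 30/200]
  55 → host 2  [load 85/200]
  50 → host 2  [load 135/200]
  55 → host 2  [load 190/200]
  60 → host 3 (new)  [load 60/200]
  130 → host 3  [load 190/200]
  45 → host 4 (new)  [load 45/200]
  120 → host 4  [load 165/200]
  110 → host 5 (new)  [load 110/200]
  40 → host 5  [load 150/200]
5 hosts opened.

5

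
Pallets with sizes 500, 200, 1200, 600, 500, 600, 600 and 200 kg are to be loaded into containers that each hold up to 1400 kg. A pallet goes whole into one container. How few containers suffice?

Total = 1200 + 600 + 600 + 600 + 500 + 500 + 200 + 200 = 4400 kg.
Lower bound: ⌈4400/1400⌉ = 4 containers.
A packing using 4 containers:
  container 1: 1200 + 200 = 1400
  container 2: 600 + 600 + 200 = 1400
  container 3: 600 + 500 = 1100
  container 4: 500 = 500
This matches the lower bound, so 4 is optimal.

4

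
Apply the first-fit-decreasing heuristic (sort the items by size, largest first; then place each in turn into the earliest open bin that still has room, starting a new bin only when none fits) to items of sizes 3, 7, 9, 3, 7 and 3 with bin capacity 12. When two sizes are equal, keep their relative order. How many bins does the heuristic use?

Sorted descending: 9, 7, 7, 3, 3, 3.
  9 → bin 1 (new)  [load 9/12]
  7 → bin 2 (new)  [load 7/12]
  7 → bin 3 (new)  [load 7/12]
  3 → bin 1  [load 12/12]
  3 → bin 2  [load 10/12]
  3 → bin 3  [load 10/12]
3 bins opened.

3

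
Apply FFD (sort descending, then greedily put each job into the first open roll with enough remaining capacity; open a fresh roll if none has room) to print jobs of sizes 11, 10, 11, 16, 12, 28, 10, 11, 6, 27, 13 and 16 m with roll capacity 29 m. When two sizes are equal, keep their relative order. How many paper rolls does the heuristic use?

Sorted descending: 28, 27, 16, 16, 13, 12, 11, 11, 11, 10, 10, 6.
  28 → roll 1 (new)  [load 28/29]
  27 → roll 2 (new)  [load 27/29]
  16 → roll 3 (new)  [load 16/29]
  16 → roll 4 (new)  [load 16/29]
  13 → roll 3  [load 29/29]
  12 → roll 4  [load 28/29]
  11 → roll 5 (new)  [load 11/29]
  11 → roll 5  [load 22/29]
  11 → roll 6 (new)  [load 11/29]
  10 → roll 6  [load 21/29]
  10 → roll 7 (new)  [load 10/29]
  6 → roll 5  [load 28/29]
7 paper rolls opened.

7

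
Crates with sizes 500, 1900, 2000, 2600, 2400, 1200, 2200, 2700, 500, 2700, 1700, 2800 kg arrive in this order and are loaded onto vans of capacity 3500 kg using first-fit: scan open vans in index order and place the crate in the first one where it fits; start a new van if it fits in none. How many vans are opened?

9

  500 → van 1 (new)  [load 500/3500]
  1900 → van 1  [load 2400/3500]
  2000 → van 2 (new)  [load 2000/3500]
  2600 → van 3 (new)  [load 2600/3500]
  2400 → van 4 (new)  [load 2400/3500]
  1200 → van 2  [load 3200/3500]
  2200 → van 5 (new)  [load 2200/3500]
  2700 → van 6 (new)  [load 2700/3500]
  500 → van 1  [load 2900/3500]
  2700 → van 7 (new)  [load 2700/3500]
  1700 → van 8 (new)  [load 1700/3500]
  2800 → van 9 (new)  [load 2800/3500]
9 vans opened.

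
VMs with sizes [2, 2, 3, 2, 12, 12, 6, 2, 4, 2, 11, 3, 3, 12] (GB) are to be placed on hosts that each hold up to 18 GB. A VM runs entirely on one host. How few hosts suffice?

5

Total = 12 + 12 + 12 + 11 + 6 + 4 + 3 + 3 + 3 + 2 + 2 + 2 + 2 + 2 = 76 GB.
Lower bound: ⌈76/18⌉ = 5 hosts.
A packing using 5 hosts:
  host 1: 12 + 6 = 18
  host 2: 12 + 4 + 2 = 18
  host 3: 12 + 3 + 3 = 18
  host 4: 11 + 3 + 2 + 2 = 18
  host 5: 2 + 2 = 4
This matches the lower bound, so 5 is optimal.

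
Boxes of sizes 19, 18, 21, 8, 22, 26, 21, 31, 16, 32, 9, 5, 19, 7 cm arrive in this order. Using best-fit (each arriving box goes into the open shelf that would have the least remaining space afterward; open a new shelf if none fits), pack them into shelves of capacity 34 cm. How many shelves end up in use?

9

  19 → shelf 1 (new)  [load 19/34]
  18 → shelf 2 (new)  [load 18/34]
  21 → shelf 3 (new)  [load 21/34]
  8 → shelf 3  [load 29/34]
  22 → shelf 4 (new)  [load 22/34]
  26 → shelf 5 (new)  [load 26/34]
  21 → shelf 6 (new)  [load 21/34]
  31 → shelf 7 (new)  [load 31/34]
  16 → shelf 2  [load 34/34]
  32 → shelf 8 (new)  [load 32/34]
  9 → shelf 4  [load 31/34]
  5 → shelf 3  [load 34/34]
  19 → shelf 9 (new)  [load 19/34]
  7 → shelf 5  [load 33/34]
9 shelves opened.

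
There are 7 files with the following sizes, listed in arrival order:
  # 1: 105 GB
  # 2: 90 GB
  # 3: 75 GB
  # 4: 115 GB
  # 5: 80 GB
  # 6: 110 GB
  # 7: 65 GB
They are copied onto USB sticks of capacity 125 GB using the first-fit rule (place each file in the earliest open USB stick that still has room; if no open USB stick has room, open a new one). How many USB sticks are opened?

  105 → USB stick 1 (new)  [load 105/125]
  90 → USB stick 2 (new)  [load 90/125]
  75 → USB stick 3 (new)  [load 75/125]
  115 → USB stick 4 (new)  [load 115/125]
  80 → USB stick 5 (new)  [load 80/125]
  110 → USB stick 6 (new)  [load 110/125]
  65 → USB stick 7 (new)  [load 65/125]
7 USB sticks opened.

7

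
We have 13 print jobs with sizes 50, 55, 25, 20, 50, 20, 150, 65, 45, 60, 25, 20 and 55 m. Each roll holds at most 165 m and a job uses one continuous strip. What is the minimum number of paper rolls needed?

Total = 150 + 65 + 60 + 55 + 55 + 50 + 50 + 45 + 25 + 25 + 20 + 20 + 20 = 640 m.
Lower bound: ⌈640/165⌉ = 4 paper rolls.
A packing using 4 paper rolls:
  roll 1: 150 = 150
  roll 2: 65 + 60 + 20 + 20 = 165
  roll 3: 55 + 55 + 50 = 160
  roll 4: 50 + 45 + 25 + 25 + 20 = 165
This matches the lower bound, so 4 is optimal.

4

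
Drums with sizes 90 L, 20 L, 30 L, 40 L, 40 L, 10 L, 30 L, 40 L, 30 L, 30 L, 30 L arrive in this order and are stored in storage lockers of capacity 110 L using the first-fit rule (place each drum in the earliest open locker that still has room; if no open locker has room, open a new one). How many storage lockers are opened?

4

  90 → locker 1 (new)  [load 90/110]
  20 → locker 1  [load 110/110]
  30 → locker 2 (new)  [load 30/110]
  40 → locker 2  [load 70/110]
  40 → locker 2  [load 110/110]
  10 → locker 3 (new)  [load 10/110]
  30 → locker 3  [load 40/110]
  40 → locker 3  [load 80/110]
  30 → locker 3  [load 110/110]
  30 → locker 4 (new)  [load 30/110]
  30 → locker 4  [load 60/110]
4 storage lockers opened.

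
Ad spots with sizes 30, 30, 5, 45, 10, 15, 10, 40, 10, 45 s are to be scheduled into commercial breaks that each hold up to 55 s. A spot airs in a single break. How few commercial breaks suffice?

5

Total = 45 + 45 + 40 + 30 + 30 + 15 + 10 + 10 + 10 + 5 = 240 s.
Lower bound: ⌈240/55⌉ = 5 commercial breaks.
A packing using 5 commercial breaks:
  break 1: 45 + 10 = 55
  break 2: 45 + 10 = 55
  break 3: 40 + 15 = 55
  break 4: 30 + 10 + 5 = 45
  break 5: 30 = 30
This matches the lower bound, so 5 is optimal.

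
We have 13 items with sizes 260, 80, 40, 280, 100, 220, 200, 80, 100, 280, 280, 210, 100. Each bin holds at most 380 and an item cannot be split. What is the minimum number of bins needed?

7

Total = 280 + 280 + 280 + 260 + 220 + 210 + 200 + 100 + 100 + 100 + 80 + 80 + 40 = 2230.
Lower bound: ⌈2230/380⌉ = 6 bins.
Also, 7 items each exceed 190, and no two of those can share a bin, so at least 7 bins are needed.
A packing using 7 bins:
  bin 1: 280 + 100 = 380
  bin 2: 280 + 100 = 380
  bin 3: 280 + 100 = 380
  bin 4: 260 + 80 + 40 = 380
  bin 5: 220 + 80 = 300
  bin 6: 210 = 210
  bin 7: 200 = 200
This matches the lower bound, so 7 is optimal.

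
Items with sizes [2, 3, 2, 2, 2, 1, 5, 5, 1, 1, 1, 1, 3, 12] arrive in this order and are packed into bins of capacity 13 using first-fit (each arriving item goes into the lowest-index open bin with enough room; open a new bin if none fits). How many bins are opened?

4

  2 → bin 1 (new)  [load 2/13]
  3 → bin 1  [load 5/13]
  2 → bin 1  [load 7/13]
  2 → bin 1  [load 9/13]
  2 → bin 1  [load 11/13]
  1 → bin 1  [load 12/13]
  5 → bin 2 (new)  [load 5/13]
  5 → bin 2  [load 10/13]
  1 → bin 1  [load 13/13]
  1 → bin 2  [load 11/13]
  1 → bin 2  [load 12/13]
  1 → bin 2  [load 13/13]
  3 → bin 3 (new)  [load 3/13]
  12 → bin 4 (new)  [load 12/13]
4 bins opened.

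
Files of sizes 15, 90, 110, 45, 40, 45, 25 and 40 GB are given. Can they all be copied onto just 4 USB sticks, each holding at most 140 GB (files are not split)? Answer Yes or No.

Yes

A valid assignment using 3 USB sticks:
  USB stick 1: 110 + 25 = 135
  USB stick 2: 90 + 45 = 135
  USB stick 3: 45 + 40 + 40 + 15 = 140
That uses only 3 ≤ 4, so 4 USB sticks are enough.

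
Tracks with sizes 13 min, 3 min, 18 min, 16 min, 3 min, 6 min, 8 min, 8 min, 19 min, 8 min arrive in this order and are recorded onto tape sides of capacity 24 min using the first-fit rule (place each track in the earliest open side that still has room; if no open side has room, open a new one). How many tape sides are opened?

  13 → side 1 (new)  [load 13/24]
  3 → side 1  [load 16/24]
  18 → side 2 (new)  [load 18/24]
  16 → side 3 (new)  [load 16/24]
  3 → side 1  [load 19/24]
  6 → side 2  [load 24/24]
  8 → side 3  [load 24/24]
  8 → side 4 (new)  [load 8/24]
  19 → side 5 (new)  [load 19/24]
  8 → side 4  [load 16/24]
5 tape sides opened.

5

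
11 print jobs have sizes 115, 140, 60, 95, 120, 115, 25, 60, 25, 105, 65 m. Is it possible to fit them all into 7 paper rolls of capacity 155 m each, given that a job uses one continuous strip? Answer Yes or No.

Yes

A valid assignment using 7 paper rolls:
  roll 1: 140 = 140
  roll 2: 120 + 25 = 145
  roll 3: 115 + 25 = 140
  roll 4: 115 = 115
  roll 5: 105 = 105
  roll 6: 95 + 60 = 155
  roll 7: 65 + 60 = 125
Every load is within 155 m, so 7 paper rolls suffice.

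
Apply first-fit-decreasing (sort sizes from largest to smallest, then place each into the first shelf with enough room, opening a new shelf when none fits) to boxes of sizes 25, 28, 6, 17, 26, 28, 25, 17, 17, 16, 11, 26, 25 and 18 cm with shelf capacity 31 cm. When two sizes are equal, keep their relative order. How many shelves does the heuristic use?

Sorted descending: 28, 28, 26, 26, 25, 25, 25, 18, 17, 17, 17, 16, 11, 6.
  28 → shelf 1 (new)  [load 28/31]
  28 → shelf 2 (new)  [load 28/31]
  26 → shelf 3 (new)  [load 26/31]
  26 → shelf 4 (new)  [load 26/31]
  25 → shelf 5 (new)  [load 25/31]
  25 → shelf 6 (new)  [load 25/31]
  25 → shelf 7 (new)  [load 25/31]
  18 → shelf 8 (new)  [load 18/31]
  17 → shelf 9 (new)  [load 17/31]
  17 → shelf 10 (new)  [load 17/31]
  17 → shelf 11 (new)  [load 17/31]
  16 → shelf 12 (new)  [load 16/31]
  11 → shelf 8  [load 29/31]
  6 → shelf 5  [load 31/31]
12 shelves opened.

12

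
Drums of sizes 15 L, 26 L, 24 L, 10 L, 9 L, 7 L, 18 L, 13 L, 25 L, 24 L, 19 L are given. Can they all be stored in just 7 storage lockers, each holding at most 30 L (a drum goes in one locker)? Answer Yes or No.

No

Total = 190 L; ⌈190/30⌉ = 7.
The bound of 7 does not rule out 7, but exhaustive search shows no assignment into 7 storage lockers of capacity 30 L exists — the minimum is 8.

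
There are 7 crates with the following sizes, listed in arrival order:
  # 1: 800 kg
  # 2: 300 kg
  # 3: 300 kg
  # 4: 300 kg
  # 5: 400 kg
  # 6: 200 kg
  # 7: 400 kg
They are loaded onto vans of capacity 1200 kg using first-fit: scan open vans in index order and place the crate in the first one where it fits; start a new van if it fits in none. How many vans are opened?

3

  800 → van 1 (new)  [load 800/1200]
  300 → van 1  [load 1100/1200]
  300 → van 2 (new)  [load 300/1200]
  300 → van 2  [load 600/1200]
  400 → van 2  [load 1000/1200]
  200 → van 2  [load 1200/1200]
  400 → van 3 (new)  [load 400/1200]
3 vans opened.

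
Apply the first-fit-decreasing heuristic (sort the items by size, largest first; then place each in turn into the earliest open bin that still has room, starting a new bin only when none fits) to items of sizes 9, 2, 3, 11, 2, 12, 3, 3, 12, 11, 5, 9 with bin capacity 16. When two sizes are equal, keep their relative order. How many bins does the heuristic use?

Sorted descending: 12, 12, 11, 11, 9, 9, 5, 3, 3, 3, 2, 2.
  12 → bin 1 (new)  [load 12/16]
  12 → bin 2 (new)  [load 12/16]
  11 → bin 3 (new)  [load 11/16]
  11 → bin 4 (new)  [load 11/16]
  9 → bin 5 (new)  [load 9/16]
  9 → bin 6 (new)  [load 9/16]
  5 → bin 3  [load 16/16]
  3 → bin 1  [load 15/16]
  3 → bin 2  [load 15/16]
  3 → bin 4  [load 14/16]
  2 → bin 4  [load 16/16]
  2 → bin 5  [load 11/16]
6 bins opened.

6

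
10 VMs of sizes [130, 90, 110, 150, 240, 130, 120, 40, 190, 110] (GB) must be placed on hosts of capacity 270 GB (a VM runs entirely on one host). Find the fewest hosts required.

Total = 240 + 190 + 150 + 130 + 130 + 120 + 110 + 110 + 90 + 40 = 1310 GB.
Lower bound: ⌈1310/270⌉ = 5 hosts.
A packing using 6 hosts:
  host 1: 240 = 240
  host 2: 190 + 40 = 230
  host 3: 150 + 120 = 270
  host 4: 130 + 130 = 260
  host 5: 110 + 110 = 220
  host 6: 90 = 90
No arrangement into 5 hosts stays within capacity, so 6 is optimal.

6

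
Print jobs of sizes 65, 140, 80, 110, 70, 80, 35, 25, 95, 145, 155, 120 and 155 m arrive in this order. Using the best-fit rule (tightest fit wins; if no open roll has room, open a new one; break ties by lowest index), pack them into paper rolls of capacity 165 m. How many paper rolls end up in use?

9

  65 → roll 1 (new)  [load 65/165]
  140 → roll 2 (new)  [load 140/165]
  80 → roll 1  [load 145/165]
  110 → roll 3 (new)  [load 110/165]
  70 → roll 4 (new)  [load 70/165]
  80 → roll 4  [load 150/165]
  35 → roll 3  [load 145/165]
  25 → roll 2  [load 165/165]
  95 → roll 5 (new)  [load 95/165]
  145 → roll 6 (new)  [load 145/165]
  155 → roll 7 (new)  [load 155/165]
  120 → roll 8 (new)  [load 120/165]
  155 → roll 9 (new)  [load 155/165]
9 paper rolls opened.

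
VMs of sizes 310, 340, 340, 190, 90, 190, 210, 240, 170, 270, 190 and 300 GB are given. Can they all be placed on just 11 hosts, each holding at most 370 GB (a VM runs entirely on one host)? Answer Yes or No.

Yes

A valid assignment using 10 hosts:
  host 1: 340 = 340
  host 2: 340 = 340
  host 3: 310 = 310
  host 4: 300 = 300
  host 5: 270 + 90 = 360
  host 6: 240 = 240
  host 7: 210 = 210
  host 8: 190 + 170 = 360
  host 9: 190 = 190
  host 10: 190 = 190
That uses only 10 ≤ 11, so 11 hosts are enough.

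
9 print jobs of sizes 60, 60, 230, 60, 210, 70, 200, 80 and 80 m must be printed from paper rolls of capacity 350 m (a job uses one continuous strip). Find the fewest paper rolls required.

Total = 230 + 210 + 200 + 80 + 80 + 70 + 60 + 60 + 60 = 1050 m.
Lower bound: ⌈1050/350⌉ = 3 paper rolls.
A packing using 3 paper rolls:
  roll 1: 230 + 60 + 60 = 350
  roll 2: 210 + 80 + 60 = 350
  roll 3: 200 + 80 + 70 = 350
This matches the lower bound, so 3 is optimal.

3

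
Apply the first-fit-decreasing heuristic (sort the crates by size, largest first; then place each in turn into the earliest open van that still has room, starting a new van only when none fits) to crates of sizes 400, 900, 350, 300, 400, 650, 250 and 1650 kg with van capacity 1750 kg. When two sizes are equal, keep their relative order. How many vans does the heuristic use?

Sorted descending: 1650, 900, 650, 400, 400, 350, 300, 250.
  1650 → van 1 (new)  [load 1650/1750]
  900 → van 2 (new)  [load 900/1750]
  650 → van 2  [load 1550/1750]
  400 → van 3 (new)  [load 400/1750]
  400 → van 3  [load 800/1750]
  350 → van 3  [load 1150/1750]
  300 → van 3  [load 1450/1750]
  250 → van 3  [load 1700/1750]
3 vans opened.

3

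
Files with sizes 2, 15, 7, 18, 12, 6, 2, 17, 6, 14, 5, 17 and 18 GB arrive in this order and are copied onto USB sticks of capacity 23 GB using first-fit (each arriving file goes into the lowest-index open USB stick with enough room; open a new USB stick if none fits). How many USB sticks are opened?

  2 → USB stick 1 (new)  [load 2/23]
  15 → USB stick 1  [load 17/23]
  7 → USB stick 2 (new)  [load 7/23]
  18 → USB stick 3 (new)  [load 18/23]
  12 → USB stick 2  [load 19/23]
  6 → USB stick 1  [load 23/23]
  2 → USB stick 2  [load 21/23]
  17 → USB stick 4 (new)  [load 17/23]
  6 → USB stick 4  [load 23/23]
  14 → USB stick 5 (new)  [load 14/23]
  5 → USB stick 3  [load 23/23]
  17 → USB stick 6 (new)  [load 17/23]
  18 → USB stick 7 (new)  [load 18/23]
7 USB sticks opened.

7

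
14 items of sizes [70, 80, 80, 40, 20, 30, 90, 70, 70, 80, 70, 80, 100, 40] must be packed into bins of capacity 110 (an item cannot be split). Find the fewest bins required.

10

Total = 100 + 90 + 80 + 80 + 80 + 80 + 70 + 70 + 70 + 70 + 40 + 40 + 30 + 20 = 920.
Lower bound: ⌈920/110⌉ = 9 bins.
Also, 10 items each exceed 55, and no two of those can share a bin, so at least 10 bins are needed.
A packing using 10 bins:
  bin 1: 100 = 100
  bin 2: 90 + 20 = 110
  bin 3: 80 + 30 = 110
  bin 4: 80 = 80
  bin 5: 80 = 80
  bin 6: 80 = 80
  bin 7: 70 + 40 = 110
  bin 8: 70 + 40 = 110
  bin 9: 70 = 70
  bin 10: 70 = 70
This matches the lower bound, so 10 is optimal.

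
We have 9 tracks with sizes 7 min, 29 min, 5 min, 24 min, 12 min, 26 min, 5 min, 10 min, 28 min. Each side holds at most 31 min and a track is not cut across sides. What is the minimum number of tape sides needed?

Total = 29 + 28 + 26 + 24 + 12 + 10 + 7 + 5 + 5 = 146 min.
Lower bound: ⌈146/31⌉ = 5 tape sides.
A packing using 5 tape sides:
  side 1: 29 = 29
  side 2: 28 = 28
  side 3: 26 + 5 = 31
  side 4: 24 + 7 = 31
  side 5: 12 + 10 + 5 = 27
This matches the lower bound, so 5 is optimal.

5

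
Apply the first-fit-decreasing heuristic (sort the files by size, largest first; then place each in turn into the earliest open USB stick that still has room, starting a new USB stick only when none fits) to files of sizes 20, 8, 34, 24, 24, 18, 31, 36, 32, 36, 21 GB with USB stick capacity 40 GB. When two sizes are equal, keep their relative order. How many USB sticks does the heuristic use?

9

Sorted descending: 36, 36, 34, 32, 31, 24, 24, 21, 20, 18, 8.
  36 → USB stick 1 (new)  [load 36/40]
  36 → USB stick 2 (new)  [load 36/40]
  34 → USB stick 3 (new)  [load 34/40]
  32 → USB stick 4 (new)  [load 32/40]
  31 → USB stick 5 (new)  [load 31/40]
  24 → USB stick 6 (new)  [load 24/40]
  24 → USB stick 7 (new)  [load 24/40]
  21 → USB stick 8 (new)  [load 21/40]
  20 → USB stick 9 (new)  [load 20/40]
  18 → USB stick 8  [load 39/40]
  8 → USB stick 4  [load 40/40]
9 USB sticks opened.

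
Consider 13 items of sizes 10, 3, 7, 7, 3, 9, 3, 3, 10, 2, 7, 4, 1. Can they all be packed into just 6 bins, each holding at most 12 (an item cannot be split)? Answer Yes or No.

Total = 69; ⌈69/12⌉ = 6.
The bound of 6 does not rule out 6, but exhaustive search shows no assignment into 6 bins of capacity 12 exists — the minimum is 7.

No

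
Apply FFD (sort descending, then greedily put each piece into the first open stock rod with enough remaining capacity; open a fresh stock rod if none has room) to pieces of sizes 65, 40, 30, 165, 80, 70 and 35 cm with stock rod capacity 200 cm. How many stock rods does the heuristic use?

Sorted descending: 165, 80, 70, 65, 40, 35, 30.
  165 → stock rod 1 (new)  [load 165/200]
  80 → stock rod 2 (new)  [load 80/200]
  70 → stock rod 2  [load 150/200]
  65 → stock rod 3 (new)  [load 65/200]
  40 → stock rod 2  [load 190/200]
  35 → stock rod 1  [load 200/200]
  30 → stock rod 3  [load 95/200]
3 stock rods opened.

3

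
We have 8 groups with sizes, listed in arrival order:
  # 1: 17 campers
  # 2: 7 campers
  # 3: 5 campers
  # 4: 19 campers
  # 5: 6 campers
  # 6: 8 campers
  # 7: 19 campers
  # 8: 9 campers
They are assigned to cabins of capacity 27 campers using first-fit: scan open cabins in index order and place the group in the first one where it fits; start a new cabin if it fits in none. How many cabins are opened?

  17 → cabin 1 (new)  [load 17/27]
  7 → cabin 1  [load 24/27]
  5 → cabin 2 (new)  [load 5/27]
  19 → cabin 2  [load 24/27]
  6 → cabin 3 (new)  [load 6/27]
  8 → cabin 3  [load 14/27]
  19 → cabin 4 (new)  [load 19/27]
  9 → cabin 3  [load 23/27]
4 cabins opened.

4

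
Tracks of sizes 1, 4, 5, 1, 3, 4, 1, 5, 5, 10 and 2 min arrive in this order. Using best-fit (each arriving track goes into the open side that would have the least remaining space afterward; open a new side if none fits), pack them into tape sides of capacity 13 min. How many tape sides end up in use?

  1 → side 1 (new)  [load 1/13]
  4 → side 1  [load 5/13]
  5 → side 1  [load 10/13]
  1 → side 1  [load 11/13]
  3 → side 2 (new)  [load 3/13]
  4 → side 2  [load 7/13]
  1 → side 1  [load 12/13]
  5 → side 2  [load 12/13]
  5 → side 3 (new)  [load 5/13]
  10 → side 4 (new)  [load 10/13]
  2 → side 4  [load 12/13]
4 tape sides opened.

4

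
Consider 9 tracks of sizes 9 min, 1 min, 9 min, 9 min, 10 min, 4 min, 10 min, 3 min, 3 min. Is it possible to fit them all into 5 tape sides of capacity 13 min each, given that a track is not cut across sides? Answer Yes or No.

Yes

A valid assignment using 5 tape sides:
  side 1: 10 + 3 = 13
  side 2: 10 + 3 = 13
  side 3: 9 + 4 = 13
  side 4: 9 + 1 = 10
  side 5: 9 = 9
Every load is within 13 min, so 5 tape sides suffice.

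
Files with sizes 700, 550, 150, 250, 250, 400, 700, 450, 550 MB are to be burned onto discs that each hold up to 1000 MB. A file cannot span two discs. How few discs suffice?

Total = 700 + 700 + 550 + 550 + 450 + 400 + 250 + 250 + 150 = 4000 MB.
Lower bound: ⌈4000/1000⌉ = 4 discs.
A packing using 5 discs:
  disc 1: 700 + 250 = 950
  disc 2: 700 + 250 = 950
  disc 3: 550 + 450 = 1000
  disc 4: 550 + 400 = 950
  disc 5: 150 = 150
No arrangement into 4 discs stays within capacity, so 5 is optimal.

5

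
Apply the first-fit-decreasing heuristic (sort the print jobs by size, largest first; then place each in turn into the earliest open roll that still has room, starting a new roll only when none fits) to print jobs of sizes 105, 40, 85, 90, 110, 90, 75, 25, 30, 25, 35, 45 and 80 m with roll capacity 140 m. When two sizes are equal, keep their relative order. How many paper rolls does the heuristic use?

Sorted descending: 110, 105, 90, 90, 85, 80, 75, 45, 40, 35, 30, 25, 25.
  110 → roll 1 (new)  [load 110/140]
  105 → roll 2 (new)  [load 105/140]
  90 → roll 3 (new)  [load 90/140]
  90 → roll 4 (new)  [load 90/140]
  85 → roll 5 (new)  [load 85/140]
  80 → roll 6 (new)  [load 80/140]
  75 → roll 7 (new)  [load 75/140]
  45 → roll 3  [load 135/140]
  40 → roll 4  [load 130/140]
  35 → roll 2  [load 140/140]
  30 → roll 1  [load 140/140]
  25 → roll 5  [load 110/140]
  25 → roll 5  [load 135/140]
7 paper rolls opened.

7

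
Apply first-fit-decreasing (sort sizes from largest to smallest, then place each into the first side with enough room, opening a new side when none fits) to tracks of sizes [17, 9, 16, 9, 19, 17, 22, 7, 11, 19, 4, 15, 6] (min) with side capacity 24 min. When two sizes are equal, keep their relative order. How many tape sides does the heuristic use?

8

Sorted descending: 22, 19, 19, 17, 17, 16, 15, 11, 9, 9, 7, 6, 4.
  22 → side 1 (new)  [load 22/24]
  19 → side 2 (new)  [load 19/24]
  19 → side 3 (new)  [load 19/24]
  17 → side 4 (new)  [load 17/24]
  17 → side 5 (new)  [load 17/24]
  16 → side 6 (new)  [load 16/24]
  15 → side 7 (new)  [load 15/24]
  11 → side 8 (new)  [load 11/24]
  9 → side 7  [load 24/24]
  9 → side 8  [load 20/24]
  7 → side 4  [load 24/24]
  6 → side 5  [load 23/24]
  4 → side 2  [load 23/24]
8 tape sides opened.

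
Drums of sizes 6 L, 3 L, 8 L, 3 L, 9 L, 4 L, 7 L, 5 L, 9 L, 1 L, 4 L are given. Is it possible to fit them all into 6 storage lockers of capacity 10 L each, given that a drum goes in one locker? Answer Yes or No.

No

Total = 59 L; ⌈59/10⌉ = 6.
The bound of 6 does not rule out 6, but exhaustive search shows no assignment into 6 storage lockers of capacity 10 L exists — the minimum is 7.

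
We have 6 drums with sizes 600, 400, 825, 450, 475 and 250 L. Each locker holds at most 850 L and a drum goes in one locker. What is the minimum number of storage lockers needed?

Total = 825 + 600 + 475 + 450 + 400 + 250 = 3000 L.
Lower bound: ⌈3000/850⌉ = 4 storage lockers.
A packing using 4 storage lockers:
  locker 1: 825 = 825
  locker 2: 600 + 250 = 850
  locker 3: 475 = 475
  locker 4: 450 + 400 = 850
This matches the lower bound, so 4 is optimal.

4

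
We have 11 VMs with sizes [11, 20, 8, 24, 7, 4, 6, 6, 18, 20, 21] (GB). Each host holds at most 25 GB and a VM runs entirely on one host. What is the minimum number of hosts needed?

7

Total = 24 + 21 + 20 + 20 + 18 + 11 + 8 + 7 + 6 + 6 + 4 = 145 GB.
Lower bound: ⌈145/25⌉ = 6 hosts.
A packing using 7 hosts:
  host 1: 24 = 24
  host 2: 21 + 4 = 25
  host 3: 20 = 20
  host 4: 20 = 20
  host 5: 18 + 7 = 25
  host 6: 11 + 8 + 6 = 25
  host 7: 6 = 6
No arrangement into 6 hosts stays within capacity, so 7 is optimal.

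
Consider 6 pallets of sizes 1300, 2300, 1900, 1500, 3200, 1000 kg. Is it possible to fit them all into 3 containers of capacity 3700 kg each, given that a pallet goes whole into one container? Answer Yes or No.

Total = 11200 kg; ⌈11200/3700⌉ = 4.
At least 4 containers are required, but only 3 are allowed.

No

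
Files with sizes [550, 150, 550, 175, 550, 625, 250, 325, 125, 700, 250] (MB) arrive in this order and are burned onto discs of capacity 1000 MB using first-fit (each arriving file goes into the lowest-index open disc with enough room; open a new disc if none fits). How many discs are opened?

  550 → disc 1 (new)  [load 550/1000]
  150 → disc 1  [load 700/1000]
  550 → disc 2 (new)  [load 550/1000]
  175 → disc 1  [load 875/1000]
  550 → disc 3 (new)  [load 550/1000]
  625 → disc 4 (new)  [load 625/1000]
  250 → disc 2  [load 800/1000]
  325 → disc 3  [load 875/1000]
  125 → disc 1  [load 1000/1000]
  700 → disc 5 (new)  [load 700/1000]
  250 → disc 4  [load 875/1000]
5 discs opened.

5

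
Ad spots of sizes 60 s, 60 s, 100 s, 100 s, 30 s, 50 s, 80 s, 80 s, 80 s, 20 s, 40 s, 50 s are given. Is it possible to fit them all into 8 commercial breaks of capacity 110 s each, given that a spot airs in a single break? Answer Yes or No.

A valid assignment using 8 commercial breaks:
  break 1: 100 = 100
  break 2: 100 = 100
  break 3: 80 + 30 = 110
  break 4: 80 + 20 = 100
  break 5: 80 = 80
  break 6: 60 + 50 = 110
  break 7: 60 + 50 = 110
  break 8: 40 = 40
Every load is within 110 s, so 8 commercial breaks suffice.

Yes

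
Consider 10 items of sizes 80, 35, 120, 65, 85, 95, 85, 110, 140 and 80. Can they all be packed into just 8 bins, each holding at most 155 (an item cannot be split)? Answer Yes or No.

Yes

A valid assignment using 8 bins:
  bin 1: 140 = 140
  bin 2: 120 + 35 = 155
  bin 3: 110 = 110
  bin 4: 95 = 95
  bin 5: 85 + 65 = 150
  bin 6: 85 = 85
  bin 7: 80 = 80
  bin 8: 80 = 80
Every load is within 155, so 8 bins suffice.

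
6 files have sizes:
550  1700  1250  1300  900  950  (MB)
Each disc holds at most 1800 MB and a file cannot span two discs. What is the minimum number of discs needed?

5

Total = 1700 + 1300 + 1250 + 950 + 900 + 550 = 6650 MB.
Lower bound: ⌈6650/1800⌉ = 4 discs.
A packing using 5 discs:
  disc 1: 1700 = 1700
  disc 2: 1300 = 1300
  disc 3: 1250 + 550 = 1800
  disc 4: 950 = 950
  disc 5: 900 = 900
No arrangement into 4 discs stays within capacity, so 5 is optimal.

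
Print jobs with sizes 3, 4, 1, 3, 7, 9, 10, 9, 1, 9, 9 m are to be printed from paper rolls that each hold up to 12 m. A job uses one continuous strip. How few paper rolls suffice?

Total = 10 + 9 + 9 + 9 + 9 + 7 + 4 + 3 + 3 + 1 + 1 = 65 m.
Lower bound: ⌈65/12⌉ = 6 paper rolls.
A packing using 6 paper rolls:
  roll 1: 10 + 1 + 1 = 12
  roll 2: 9 + 3 = 12
  roll 3: 9 + 3 = 12
  roll 4: 9 = 9
  roll 5: 9 = 9
  roll 6: 7 + 4 = 11
This matches the lower bound, so 6 is optimal.

6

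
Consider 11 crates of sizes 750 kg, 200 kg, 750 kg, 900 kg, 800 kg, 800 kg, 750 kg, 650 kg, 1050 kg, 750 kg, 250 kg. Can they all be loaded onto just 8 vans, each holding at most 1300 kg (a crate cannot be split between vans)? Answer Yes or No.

No

Total = 7650 kg; ⌈7650/1300⌉ = 6.
8 crates each exceed half the capacity and cannot share a van, forcing at least 8 vans.
The bound of 8 does not rule out 8, but exhaustive search shows no assignment into 8 vans of capacity 1300 kg exists — the minimum is 9.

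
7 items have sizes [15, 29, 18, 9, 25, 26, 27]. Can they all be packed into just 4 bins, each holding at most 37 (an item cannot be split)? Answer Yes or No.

No

Total = 149; ⌈149/37⌉ = 5.
At least 5 bins are required, but only 4 are allowed.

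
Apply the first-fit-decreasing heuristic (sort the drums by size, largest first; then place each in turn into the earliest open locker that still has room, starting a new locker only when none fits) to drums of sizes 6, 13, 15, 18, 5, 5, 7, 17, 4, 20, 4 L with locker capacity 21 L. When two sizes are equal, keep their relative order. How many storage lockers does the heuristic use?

Sorted descending: 20, 18, 17, 15, 13, 7, 6, 5, 5, 4, 4.
  20 → locker 1 (new)  [load 20/21]
  18 → locker 2 (new)  [load 18/21]
  17 → locker 3 (new)  [load 17/21]
  15 → locker 4 (new)  [load 15/21]
  13 → locker 5 (new)  [load 13/21]
  7 → locker 5  [load 20/21]
  6 → locker 4  [load 21/21]
  5 → locker 6 (new)  [load 5/21]
  5 → locker 6  [load 10/21]
  4 → locker 3  [load 21/21]
  4 → locker 6  [load 14/21]
6 storage lockers opened.

6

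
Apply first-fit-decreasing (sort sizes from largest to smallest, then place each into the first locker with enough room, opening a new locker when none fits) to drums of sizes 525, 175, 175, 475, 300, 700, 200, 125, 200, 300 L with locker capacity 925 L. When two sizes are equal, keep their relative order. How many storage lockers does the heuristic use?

Sorted descending: 700, 525, 475, 300, 300, 200, 200, 175, 175, 125.
  700 → locker 1 (new)  [load 700/925]
  525 → locker 2 (new)  [load 525/925]
  475 → locker 3 (new)  [load 475/925]
  300 → locker 2  [load 825/925]
  300 → locker 3  [load 775/925]
  200 → locker 1  [load 900/925]
  200 → locker 4 (new)  [load 200/925]
  175 → locker 4  [load 375/925]
  175 → locker 4  [load 550/925]
  125 → locker 3  [load 900/925]
4 storage lockers opened.

4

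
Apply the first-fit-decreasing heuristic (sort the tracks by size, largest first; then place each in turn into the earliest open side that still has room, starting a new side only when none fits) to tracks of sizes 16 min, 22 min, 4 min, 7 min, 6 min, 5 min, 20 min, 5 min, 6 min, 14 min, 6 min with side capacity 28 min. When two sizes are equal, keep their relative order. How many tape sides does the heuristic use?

Sorted descending: 22, 20, 16, 14, 7, 6, 6, 6, 5, 5, 4.
  22 → side 1 (new)  [load 22/28]
  20 → side 2 (new)  [load 20/28]
  16 → side 3 (new)  [load 16/28]
  14 → side 4 (new)  [load 14/28]
  7 → side 2  [load 27/28]
  6 → side 1  [load 28/28]
  6 → side 3  [load 22/28]
  6 → side 3  [load 28/28]
  5 → side 4  [load 19/28]
  5 → side 4  [load 24/28]
  4 → side 4  [load 28/28]
4 tape sides opened.

4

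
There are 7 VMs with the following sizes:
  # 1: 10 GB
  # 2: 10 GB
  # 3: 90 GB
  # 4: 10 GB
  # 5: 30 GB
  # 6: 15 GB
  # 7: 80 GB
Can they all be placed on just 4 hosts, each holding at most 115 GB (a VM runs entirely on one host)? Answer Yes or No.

Yes

A valid assignment using 3 hosts:
  host 1: 90 + 15 + 10 = 115
  host 2: 80 + 30 = 110
  host 3: 10 + 10 = 20
That uses only 3 ≤ 4, so 4 hosts are enough.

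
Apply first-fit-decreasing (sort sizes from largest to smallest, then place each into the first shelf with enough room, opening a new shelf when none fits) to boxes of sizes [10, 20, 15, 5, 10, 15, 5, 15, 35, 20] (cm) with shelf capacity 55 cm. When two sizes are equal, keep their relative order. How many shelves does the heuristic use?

3

Sorted descending: 35, 20, 20, 15, 15, 15, 10, 10, 5, 5.
  35 → shelf 1 (new)  [load 35/55]
  20 → shelf 1  [load 55/55]
  20 → shelf 2 (new)  [load 20/55]
  15 → shelf 2  [load 35/55]
  15 → shelf 2  [load 50/55]
  15 → shelf 3 (new)  [load 15/55]
  10 → shelf 3  [load 25/55]
  10 → shelf 3  [load 35/55]
  5 → shelf 2  [load 55/55]
  5 → shelf 3  [load 40/55]
3 shelves opened.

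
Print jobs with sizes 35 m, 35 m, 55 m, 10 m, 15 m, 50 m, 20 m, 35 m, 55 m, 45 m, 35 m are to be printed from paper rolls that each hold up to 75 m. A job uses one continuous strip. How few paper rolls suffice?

Total = 55 + 55 + 50 + 45 + 35 + 35 + 35 + 35 + 20 + 15 + 10 = 390 m.
Lower bound: ⌈390/75⌉ = 6 paper rolls.
A packing using 6 paper rolls:
  roll 1: 55 + 20 = 75
  roll 2: 55 + 15 = 70
  roll 3: 50 + 10 = 60
  roll 4: 45 = 45
  roll 5: 35 + 35 = 70
  roll 6: 35 + 35 = 70
This matches the lower bound, so 6 is optimal.

6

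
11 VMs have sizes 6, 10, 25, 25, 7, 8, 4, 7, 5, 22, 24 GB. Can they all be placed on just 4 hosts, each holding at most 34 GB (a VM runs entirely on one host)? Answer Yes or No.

No

Total = 143 GB; ⌈143/34⌉ = 5.
At least 5 hosts are required, but only 4 are allowed.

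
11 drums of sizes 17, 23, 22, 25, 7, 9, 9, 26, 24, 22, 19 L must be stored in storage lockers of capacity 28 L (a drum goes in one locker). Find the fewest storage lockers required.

9

Total = 26 + 25 + 24 + 23 + 22 + 22 + 19 + 17 + 9 + 9 + 7 = 203 L.
Lower bound: ⌈203/28⌉ = 8 storage lockers.
A packing using 9 storage lockers:
  locker 1: 26 = 26
  locker 2: 25 = 25
  locker 3: 24 = 24
  locker 4: 23 = 23
  locker 5: 22 = 22
  locker 6: 22 = 22
  locker 7: 19 + 9 = 28
  locker 8: 17 + 9 = 26
  locker 9: 7 = 7
No arrangement into 8 storage lockers stays within capacity, so 9 is optimal.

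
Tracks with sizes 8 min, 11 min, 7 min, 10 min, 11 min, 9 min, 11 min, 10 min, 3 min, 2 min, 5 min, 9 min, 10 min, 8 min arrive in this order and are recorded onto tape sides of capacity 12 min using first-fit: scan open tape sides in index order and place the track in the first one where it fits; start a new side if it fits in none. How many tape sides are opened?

12

  8 → side 1 (new)  [load 8/12]
  11 → side 2 (new)  [load 11/12]
  7 → side 3 (new)  [load 7/12]
  10 → side 4 (new)  [load 10/12]
  11 → side 5 (new)  [load 11/12]
  9 → side 6 (new)  [load 9/12]
  11 → side 7 (new)  [load 11/12]
  10 → side 8 (new)  [load 10/12]
  3 → side 1  [load 11/12]
  2 → side 3  [load 9/12]
  5 → side 9 (new)  [load 5/12]
  9 → side 10 (new)  [load 9/12]
  10 → side 11 (new)  [load 10/12]
  8 → side 12 (new)  [load 8/12]
12 tape sides opened.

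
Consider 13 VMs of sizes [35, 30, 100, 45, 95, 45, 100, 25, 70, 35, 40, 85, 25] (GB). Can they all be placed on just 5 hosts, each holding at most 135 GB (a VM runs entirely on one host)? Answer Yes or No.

No

Total = 730 GB; ⌈730/135⌉ = 6.
At least 6 hosts are required, but only 5 are allowed.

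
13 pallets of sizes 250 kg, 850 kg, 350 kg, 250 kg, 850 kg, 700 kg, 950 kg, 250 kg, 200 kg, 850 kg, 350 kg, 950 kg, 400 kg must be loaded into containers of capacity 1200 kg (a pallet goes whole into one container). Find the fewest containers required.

Total = 950 + 950 + 850 + 850 + 850 + 700 + 400 + 350 + 350 + 250 + 250 + 250 + 200 = 7200 kg.
Lower bound: ⌈7200/1200⌉ = 6 containers.
A packing using 7 containers:
  container 1: 950 + 250 = 1200
  container 2: 950 + 250 = 1200
  container 3: 850 + 350 = 1200
  container 4: 850 + 350 = 1200
  container 5: 850 + 250 = 1100
  container 6: 700 + 400 = 1100
  container 7: 200 = 200
No arrangement into 6 containers stays within capacity, so 7 is optimal.

7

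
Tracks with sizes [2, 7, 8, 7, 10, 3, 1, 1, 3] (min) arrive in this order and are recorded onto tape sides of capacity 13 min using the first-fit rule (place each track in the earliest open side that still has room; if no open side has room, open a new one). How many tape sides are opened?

  2 → side 1 (new)  [load 2/13]
  7 → side 1  [load 9/13]
  8 → side 2 (new)  [load 8/13]
  7 → side 3 (new)  [load 7/13]
  10 → side 4 (new)  [load 10/13]
  3 → side 1  [load 12/13]
  1 → side 1  [load 13/13]
  1 → side 2  [load 9/13]
  3 → side 2  [load 12/13]
4 tape sides opened.

4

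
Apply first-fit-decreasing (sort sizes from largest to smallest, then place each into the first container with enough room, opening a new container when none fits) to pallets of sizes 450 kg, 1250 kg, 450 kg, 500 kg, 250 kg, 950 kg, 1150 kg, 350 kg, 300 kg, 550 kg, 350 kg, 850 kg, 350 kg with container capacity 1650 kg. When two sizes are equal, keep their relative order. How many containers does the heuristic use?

Sorted descending: 1250, 1150, 950, 850, 550, 500, 450, 450, 350, 350, 350, 300, 250.
  1250 → container 1 (new)  [load 1250/1650]
  1150 → container 2 (new)  [load 1150/1650]
  950 → container 3 (new)  [load 950/1650]
  850 → container 4 (new)  [load 850/1650]
  550 → container 3  [load 1500/1650]
  500 → container 2  [load 1650/1650]
  450 → container 4  [load 1300/1650]
  450 → container 5 (new)  [load 450/1650]
  350 → container 1  [load 1600/1650]
  350 → container 4  [load 1650/1650]
  350 → container 5  [load 800/1650]
  300 → container 5  [load 1100/1650]
  250 → container 5  [load 1350/1650]
5 containers opened.

5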